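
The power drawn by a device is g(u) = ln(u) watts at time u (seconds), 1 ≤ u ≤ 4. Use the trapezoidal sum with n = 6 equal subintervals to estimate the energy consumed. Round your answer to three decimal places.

2.530

Δu = (4 − 1)/6 = 0.5.
g(1) ≈ 0.000, g(1.5) ≈ 0.405, g(2) ≈ 0.693, g(2.5) ≈ 0.916, g(3) ≈ 1.099, g(3.5) ≈ 1.253, g(4) ≈ 1.386.
T_6 = (Δu/2)·[g(u_0) + 2g(u_1) + ... + 2g(u_{5}) + g(u_6)].
Sum ≈ 2.530.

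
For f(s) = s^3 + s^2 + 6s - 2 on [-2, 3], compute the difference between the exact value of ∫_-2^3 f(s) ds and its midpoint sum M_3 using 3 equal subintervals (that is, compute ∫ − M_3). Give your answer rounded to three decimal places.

Exact integral: ∫_-2^3 f(s) ds ≈ 32.91667.
M_3 ≈ 30.02315.
Error ≈ 32.91667 − 30.02315 ≈ 2.894.

2.894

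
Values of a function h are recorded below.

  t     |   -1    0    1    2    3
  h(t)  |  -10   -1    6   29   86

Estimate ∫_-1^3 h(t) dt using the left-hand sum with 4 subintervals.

Δt = 1.
Sum = 1·[(-10) + (-1) + 6 + 29] = 24.

24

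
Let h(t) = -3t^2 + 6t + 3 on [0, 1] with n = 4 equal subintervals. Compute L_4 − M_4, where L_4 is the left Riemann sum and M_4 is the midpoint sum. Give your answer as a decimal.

L_4 = 4.59375.
M_4 = 5.015625.
L_4 − M_4 = -0.421875.

-0.421875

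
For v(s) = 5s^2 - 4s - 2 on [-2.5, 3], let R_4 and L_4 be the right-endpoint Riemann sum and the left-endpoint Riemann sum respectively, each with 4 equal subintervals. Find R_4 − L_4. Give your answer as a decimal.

-11.34375

R_4 = 57.53515625.
L_4 = 68.87890625.
R_4 − L_4 = -11.34375.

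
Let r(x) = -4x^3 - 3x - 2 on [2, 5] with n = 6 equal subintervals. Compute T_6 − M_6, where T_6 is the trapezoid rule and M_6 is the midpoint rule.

-7.875

T_6 = -651.75.
M_6 = -643.875.
T_6 − M_6 = -7.875.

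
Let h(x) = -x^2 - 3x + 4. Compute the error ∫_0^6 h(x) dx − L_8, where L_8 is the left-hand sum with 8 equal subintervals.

-19.6875

Exact integral: ∫_0^6 h(x) dx = -102.
L_8 = -82.3125.
Error = -102 − (-82.3125) = -19.6875.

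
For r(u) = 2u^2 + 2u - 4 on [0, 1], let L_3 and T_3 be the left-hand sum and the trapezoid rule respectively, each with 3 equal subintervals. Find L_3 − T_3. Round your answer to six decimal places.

-0.666667

L_3 ≈ -2.96296296.
T_3 ≈ -2.29629630.
L_3 − T_3 ≈ -0.666667.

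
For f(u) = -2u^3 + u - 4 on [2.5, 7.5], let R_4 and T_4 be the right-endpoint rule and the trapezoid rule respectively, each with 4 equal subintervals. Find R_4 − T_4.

R_4 = -2101.25.
T_4 = -1596.5625.
R_4 − T_4 = -504.6875.

-504.6875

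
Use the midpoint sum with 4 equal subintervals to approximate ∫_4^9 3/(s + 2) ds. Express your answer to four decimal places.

Δs = (9 − 4)/4 = 1.25.
Midpoints: 4.625, 5.875, 7.125, 8.375.
f(4.625) = 24/53, f(5.875) = 8/21, f(7.125) = 24/73, f(8.375) = 24/83.
Sum = Δs · [f(4.625) + f(5.875) + f(7.125) + f(8.375)].
Sum ≈ 1.8146.

1.8146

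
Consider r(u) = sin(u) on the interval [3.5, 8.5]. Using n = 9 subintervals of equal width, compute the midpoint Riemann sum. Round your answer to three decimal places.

-0.339

Δu = (8.5 − 3.5)/9 = 5/9.
Midpoints: 34/9, 13/3, 44/9, 49/9, 6, 59/9, 64/9, 23/3, 74/9.
r(34/9) ≈ -0.594, r(13/3) ≈ -0.929, r(44/9) ≈ -0.984, r(49/9) ≈ -0.744, r(6) ≈ -0.279, r(59/9) ≈ 0.269, r(64/9) ≈ 0.737, r(23/3) ≈ 0.983, r(74/9) ≈ 0.933.
Sum = Δu · [r(34/9) + r(13/3) + r(44/9) + ...].
Sum ≈ -0.339.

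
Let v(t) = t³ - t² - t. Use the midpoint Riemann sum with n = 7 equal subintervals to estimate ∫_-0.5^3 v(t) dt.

Δt = (3 − (-0.5))/7 = 0.5.
Midpoints: -0.25, 0.25, 0.75, 1.25, 1.75, 2.25, 2.75.
v(-0.25) = 0.171875, v(0.25) = -0.296875, v(0.75) = -0.890625, v(1.25) = -0.859375, v(1.75) = 0.546875, v(2.25) = 4.078125, v(2.75) = 10.484375.
Sum = Δt · [v(-0.25) + v(0.25) + v(0.75) + ...].
Sum = 6.6171875.

6.6171875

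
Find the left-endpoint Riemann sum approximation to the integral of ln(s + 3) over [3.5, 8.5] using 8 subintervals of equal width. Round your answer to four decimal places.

Δs = (8.5 − 3.5)/8 = 0.625.
Left endpoints: 3.5, 4.125, 4.75, 5.375, 6, 6.625, 7.25, 7.875.
f(3.5) ≈ 1.8718, f(4.125) ≈ 1.9636, f(4.75) ≈ 2.0477, f(5.375) ≈ 2.1253, f(6) ≈ 2.1972, f(6.625) ≈ 2.2644, f(7.25) ≈ 2.3273, f(7.875) ≈ 2.3865.
Sum = Δs · [f(3.5) + f(4.125) + f(4.75) + ...].
Sum ≈ 10.7398.

10.7398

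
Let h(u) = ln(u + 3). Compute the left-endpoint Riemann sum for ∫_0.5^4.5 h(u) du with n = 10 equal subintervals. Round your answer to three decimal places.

6.573

Δu = (4.5 − 0.5)/10 = 0.4.
Left endpoints: 0.5, 0.9, 1.3, 1.7, 2.1, 2.5, 2.9, 3.3, 3.7, 4.1.
h(0.5) ≈ 1.253, h(0.9) ≈ 1.361, h(1.3) ≈ 1.459, h(1.7) ≈ 1.548, h(2.1) ≈ 1.629, h(2.5) ≈ 1.705, h(2.9) ≈ 1.775, h(3.3) ≈ 1.841, h(3.7) ≈ 1.902, h(4.1) ≈ 1.960.
Sum = Δu · [h(0.5) + h(0.9) + h(1.3) + ...].
Sum ≈ 6.573.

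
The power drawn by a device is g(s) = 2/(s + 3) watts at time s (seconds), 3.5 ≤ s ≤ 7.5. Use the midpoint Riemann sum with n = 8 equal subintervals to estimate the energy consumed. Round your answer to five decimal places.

0.95884

Δs = (7.5 − 3.5)/8 = 0.5.
Midpoints: 3.75, 4.25, 4.75, 5.25, 5.75, 6.25, 6.75, 7.25.
g(3.75) = 8/27, g(4.25) = 8/29, g(4.75) = 8/31, g(5.25) = 8/33, g(5.75) = 8/35, g(6.25) = 8/37, g(6.75) = 8/39, g(7.25) = 8/41.
Sum = Δs · [g(3.75) + g(4.25) + g(4.75) + ...].
Sum ≈ 0.95884.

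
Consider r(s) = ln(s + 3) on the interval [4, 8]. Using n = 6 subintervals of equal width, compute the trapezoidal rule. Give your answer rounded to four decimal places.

8.7536

Δs = (8 − 4)/6 = 2/3.
r(4) ≈ 1.9459, r(14/3) ≈ 2.0369, r(16/3) ≈ 2.1203, r(6) ≈ 2.1972, r(20/3) ≈ 2.2687, r(22/3) ≈ 2.3354, r(8) ≈ 2.3979.
T_6 = (Δs/2)·[r(s_0) + 2r(s_1) + ... + 2r(s_{5}) + r(s_6)].
Sum ≈ 8.7536.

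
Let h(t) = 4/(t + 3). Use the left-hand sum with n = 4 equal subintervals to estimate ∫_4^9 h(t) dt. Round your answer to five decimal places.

2.31178

Δt = (9 − 4)/4 = 1.25.
Left endpoints: 4, 5.25, 6.5, 7.75.
h(4) = 4/7, h(5.25) = 16/33, h(6.5) = 8/19, h(7.75) = 16/43.
Sum = Δt · [h(4) + h(5.25) + h(6.5) + h(7.75)].
Sum ≈ 2.31178.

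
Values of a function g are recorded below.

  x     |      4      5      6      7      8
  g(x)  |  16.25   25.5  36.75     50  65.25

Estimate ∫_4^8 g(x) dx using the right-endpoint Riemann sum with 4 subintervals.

177.5

Δx = 1.
Sum = 1·[25.5 + 36.75 + 50 + 65.25] = 177.5.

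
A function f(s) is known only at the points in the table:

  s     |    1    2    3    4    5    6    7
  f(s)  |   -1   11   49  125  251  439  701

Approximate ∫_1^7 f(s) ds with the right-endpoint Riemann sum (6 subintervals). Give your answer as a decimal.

1576

Δs = 1.
Sum = 1·[11 + 49 + 125 + 251 + 439 + 701] = 1576.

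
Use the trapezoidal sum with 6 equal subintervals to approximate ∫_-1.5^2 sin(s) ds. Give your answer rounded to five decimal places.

Δs = (2 − (-1.5))/6 = 7/12.
f(-1.5) ≈ -0.99749, f(-11/12) ≈ -0.79358, f(-1/3) ≈ -0.32719, f(0.25) ≈ 0.24740, f(5/6) ≈ 0.74018, f(17/12) ≈ 0.98815, f(2) ≈ 0.90930.
T_6 = (Δs/2)·[f(s_0) + 2f(s_1) + ... + 2f(s_{5}) + f(s_6)].
Sum ≈ 0.47300.

0.47300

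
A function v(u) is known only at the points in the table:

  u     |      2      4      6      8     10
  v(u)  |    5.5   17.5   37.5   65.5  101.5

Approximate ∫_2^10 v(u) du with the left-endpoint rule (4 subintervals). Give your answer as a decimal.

252

Δu = 2.
Sum = 2·[5.5 + 17.5 + 37.5 + 65.5] = 252.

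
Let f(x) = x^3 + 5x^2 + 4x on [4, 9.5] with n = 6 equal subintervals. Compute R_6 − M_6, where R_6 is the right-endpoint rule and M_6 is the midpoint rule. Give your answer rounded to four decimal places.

R_6 ≈ 4006.376013.
M_6 ≈ 3433.332827.
R_6 − M_6 ≈ 573.0432.

573.0432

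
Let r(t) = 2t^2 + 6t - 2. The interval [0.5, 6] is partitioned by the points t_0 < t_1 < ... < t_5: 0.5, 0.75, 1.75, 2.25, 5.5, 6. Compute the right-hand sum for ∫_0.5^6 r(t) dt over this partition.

376.71875

Subinterval widths: 0.25, 1, 0.5, 3.25, 0.5.
Right endpoints: 0.75, 1.75, 2.25, 5.5, 6.
r(0.75) = 3.625, r(1.75) = 14.625, r(2.25) = 21.625, r(5.5) = 91.5, r(6) = 106.
Sum = Σ Δt_i · r(t_i).
Sum = 376.71875.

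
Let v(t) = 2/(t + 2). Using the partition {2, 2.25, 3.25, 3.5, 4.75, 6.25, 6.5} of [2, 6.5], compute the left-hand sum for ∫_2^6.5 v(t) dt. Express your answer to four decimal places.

1.6504

Subinterval widths: 0.25, 1, 0.25, 1.25, 1.5, 0.25.
Left endpoints: 2, 2.25, 3.25, 3.5, 4.75, 6.25.
v(2) = 0.5, v(2.25) = 8/17, v(3.25) = 8/21, v(3.5) = 4/11, v(4.75) = 8/27, v(6.25) = 8/33.
Sum = Σ Δt_i · v(t_i).
Sum ≈ 1.6504.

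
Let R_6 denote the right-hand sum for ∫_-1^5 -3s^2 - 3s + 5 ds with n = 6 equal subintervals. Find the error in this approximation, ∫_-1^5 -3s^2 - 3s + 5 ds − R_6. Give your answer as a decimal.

Exact integral: ∫_-1^5 f(s) ds = -132.
R_6 = -180.
Error = -132 − (-180) = 48.

48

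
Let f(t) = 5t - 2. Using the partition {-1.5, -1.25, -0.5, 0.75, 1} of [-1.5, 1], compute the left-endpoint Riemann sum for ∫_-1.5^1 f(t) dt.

Subinterval widths: 0.25, 0.75, 1.25, 0.25.
Left endpoints: -1.5, -1.25, -0.5, 0.75.
f(-1.5) = -9.5, f(-1.25) = -8.25, f(-0.5) = -4.5, f(0.75) = 1.75.
Sum = Σ Δt_i · f(t_i).
Sum = -13.75.

-13.75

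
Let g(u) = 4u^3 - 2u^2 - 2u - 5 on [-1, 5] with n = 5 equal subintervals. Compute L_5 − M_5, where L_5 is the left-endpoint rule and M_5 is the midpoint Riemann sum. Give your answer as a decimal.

L_5 = 251.28.
M_5 = 470.16.
L_5 − M_5 = -218.88.

-218.88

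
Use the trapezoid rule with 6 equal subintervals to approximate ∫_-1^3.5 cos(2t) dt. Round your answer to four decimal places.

Δt = (3.5 − (-1))/6 = 0.75.
f(-1) ≈ -0.4161, f(-0.25) ≈ 0.8776, f(0.5) ≈ 0.5403, f(1.25) ≈ -0.8011, f(2) ≈ -0.6536, f(2.75) ≈ 0.7087, f(3.5) ≈ 0.7539.
T_6 = (Δt/2)·[f(t_0) + 2f(t_1) + ... + 2f(t_{5}) + f(t_6)].
Sum ≈ 0.6305.

0.6305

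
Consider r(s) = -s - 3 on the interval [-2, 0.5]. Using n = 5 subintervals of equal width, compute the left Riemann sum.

Δs = (0.5 − (-2))/5 = 0.5.
Left endpoints: -2, -1.5, -1, -0.5, 0.
r(-2) = -1, r(-1.5) = -1.5, r(-1) = -2, r(-0.5) = -2.5, r(0) = -3.
Sum = Δs · [r(-2) + r(-1.5) + r(-1) + r(-0.5) + r(0)].
Sum = -5.

-5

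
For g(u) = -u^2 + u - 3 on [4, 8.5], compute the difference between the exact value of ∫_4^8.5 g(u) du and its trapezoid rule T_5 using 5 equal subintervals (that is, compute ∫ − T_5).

Exact integral: ∫_4^8.5 g(u) du = -168.75.
T_5 = -169.3575.
Error = -168.75 − (-169.3575) = 0.6075.

0.6075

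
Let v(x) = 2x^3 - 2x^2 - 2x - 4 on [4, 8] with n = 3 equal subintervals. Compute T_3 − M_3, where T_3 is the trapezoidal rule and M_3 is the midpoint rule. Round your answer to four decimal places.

T_3 ≈ 1597.629630.
M_3 ≈ 1537.185185.
T_3 − M_3 ≈ 60.4444.

60.4444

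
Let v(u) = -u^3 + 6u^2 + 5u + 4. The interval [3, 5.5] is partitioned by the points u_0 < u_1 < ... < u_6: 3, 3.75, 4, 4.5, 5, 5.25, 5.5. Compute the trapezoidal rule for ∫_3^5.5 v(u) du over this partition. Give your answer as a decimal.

Subinterval widths: 0.75, 0.25, 0.5, 0.5, 0.25, 0.25.
v(3) = 46, v(3.75) = 54.390625, v(4) = 56, v(4.5) = 56.875, v(5) = 54, v(5.25) = 50.921875, v(5.5) = 46.625.
On each subinterval the trapezoid contributes (Δu_i/2)·[v(u_{i-1}) + v(u_i)].
Sum = 132.69140625.

132.69140625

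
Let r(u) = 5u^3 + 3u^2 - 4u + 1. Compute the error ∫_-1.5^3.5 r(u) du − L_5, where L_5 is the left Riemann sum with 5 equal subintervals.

105.625

Exact integral: ∫_-1.5^3.5 r(u) du = 212.5.
L_5 = 106.875.
Error = 212.5 − 106.875 = 105.625.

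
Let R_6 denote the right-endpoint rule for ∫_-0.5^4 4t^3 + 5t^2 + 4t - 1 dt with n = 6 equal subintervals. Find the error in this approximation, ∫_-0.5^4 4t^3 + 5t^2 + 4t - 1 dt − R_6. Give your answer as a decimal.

-143.4375

Exact integral: ∫_-0.5^4 f(t) dt = 389.8125.
R_6 = 533.25.
Error = 389.8125 − 533.25 = -143.4375.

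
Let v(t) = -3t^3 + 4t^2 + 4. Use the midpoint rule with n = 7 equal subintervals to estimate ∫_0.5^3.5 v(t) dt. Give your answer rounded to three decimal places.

Δt = (3.5 − 0.5)/7 = 3/7.
Midpoints: 5/7, 8/7, 11/7, 2, 17/7, 20/7, 23/7.
v(5/7) = 1697/343, v(8/7) = 1628/343, v(11/7) = 767/343, v(2) = -4, v(17/7) = -5275/343, v(20/7) = -11428/343, v(23/7) = -20317/343.
Sum = Δt · [v(5/7) + v(8/7) + v(11/7) + ...].
Sum ≈ -42.857.

-42.857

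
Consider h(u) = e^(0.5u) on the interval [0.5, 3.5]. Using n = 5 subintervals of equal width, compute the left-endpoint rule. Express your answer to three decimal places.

Δu = (3.5 − 0.5)/5 = 0.6.
Left endpoints: 0.5, 1.1, 1.7, 2.3, 2.9.
h(0.5) ≈ 1.284, h(1.1) ≈ 1.733, h(1.7) ≈ 2.340, h(2.3) ≈ 3.158, h(2.9) ≈ 4.263.
Sum = Δu · [h(0.5) + h(1.1) + h(1.7) + h(2.3) + h(2.9)].
Sum ≈ 7.667.

7.667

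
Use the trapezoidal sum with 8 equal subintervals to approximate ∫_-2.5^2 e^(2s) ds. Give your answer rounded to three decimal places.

30.116

Δs = (2 − (-2.5))/8 = 0.5625.
f(-2.5) ≈ 0.007, f(-1.9375) ≈ 0.021, f(-1.375) ≈ 0.064, f(-0.8125) ≈ 0.197, f(-0.25) ≈ 0.607, f(0.3125) ≈ 1.868, f(0.875) ≈ 5.755, f(1.4375) ≈ 17.725, f(2) ≈ 54.598.
T_8 = (Δs/2)·[f(s_0) + 2f(s_1) + ... + 2f(s_{7}) + f(s_8)].
Sum ≈ 30.116.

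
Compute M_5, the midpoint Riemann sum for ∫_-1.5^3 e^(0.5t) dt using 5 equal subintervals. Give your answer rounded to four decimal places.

Δt = (3 − (-1.5))/5 = 0.9.
Midpoints: -1.05, -0.15, 0.75, 1.65, 2.55.
f(-1.05) ≈ 0.5916, f(-0.15) ≈ 0.9277, f(0.75) ≈ 1.4550, f(1.65) ≈ 2.2819, f(2.55) ≈ 3.5787.
Sum = Δt · [f(-1.05) + f(-0.15) + f(0.75) + f(1.65) + f(2.55)].
Sum ≈ 7.9514.

7.9514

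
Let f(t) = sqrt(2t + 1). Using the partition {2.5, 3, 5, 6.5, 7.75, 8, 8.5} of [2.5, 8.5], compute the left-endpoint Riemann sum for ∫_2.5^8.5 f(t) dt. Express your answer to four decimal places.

19.2453

Subinterval widths: 0.5, 2, 1.5, 1.25, 0.25, 0.5.
Left endpoints: 2.5, 3, 5, 6.5, 7.75, 8.
f(2.5) ≈ 2.4495, f(3) ≈ 2.6458, f(5) ≈ 3.3166, f(6.5) ≈ 3.7417, f(7.75) ≈ 4.0620, f(8) ≈ 4.1231.
Sum = Σ Δt_i · f(t_i).
Sum ≈ 19.2453.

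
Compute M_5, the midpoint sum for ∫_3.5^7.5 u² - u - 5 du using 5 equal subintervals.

Δu = (7.5 − 3.5)/5 = 0.8.
Midpoints: 3.9, 4.7, 5.5, 6.3, 7.1.
f(3.9) = 6.31, f(4.7) = 12.39, f(5.5) = 19.75, f(6.3) = 28.39, f(7.1) = 38.31.
Sum = Δu · [f(3.9) + f(4.7) + f(5.5) + f(6.3) + f(7.1)].
Sum = 84.12.

84.12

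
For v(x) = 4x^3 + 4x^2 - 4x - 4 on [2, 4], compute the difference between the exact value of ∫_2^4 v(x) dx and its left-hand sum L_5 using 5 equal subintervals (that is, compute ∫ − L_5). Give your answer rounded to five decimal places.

50.66667

Exact integral: ∫_2^4 v(x) dx ≈ 282.6666667.
L_5 = 232.
Error ≈ 282.6666667 − 232 ≈ 50.66667.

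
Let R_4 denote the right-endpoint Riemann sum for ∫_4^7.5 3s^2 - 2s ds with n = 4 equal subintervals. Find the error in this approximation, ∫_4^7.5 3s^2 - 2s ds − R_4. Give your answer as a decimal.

Exact integral: ∫_4^7.5 f(s) ds = 317.625.
R_4 = 368.73046875.
Error = 317.625 − 368.73046875 = -51.10546875.

-51.10546875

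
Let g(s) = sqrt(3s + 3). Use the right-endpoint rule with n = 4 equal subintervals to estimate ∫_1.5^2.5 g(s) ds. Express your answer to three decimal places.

3.059

Δs = (2.5 − 1.5)/4 = 0.25.
Right endpoints: 1.75, 2, 2.25, 2.5.
g(1.75) ≈ 2.872, g(2) ≈ 3.000, g(2.25) ≈ 3.122, g(2.5) ≈ 3.240.
Sum = Δs · [g(1.75) + g(2) + g(2.25) + g(2.5)].
Sum ≈ 3.059.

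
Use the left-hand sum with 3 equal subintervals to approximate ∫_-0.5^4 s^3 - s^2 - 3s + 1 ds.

Δs = (4 − (-0.5))/3 = 1.5.
Left endpoints: -0.5, 1, 2.5.
f(-0.5) = 2.125, f(1) = -2, f(2.5) = 2.875.
Sum = Δs · [f(-0.5) + f(1) + f(2.5)].
Sum = 4.5.

4.5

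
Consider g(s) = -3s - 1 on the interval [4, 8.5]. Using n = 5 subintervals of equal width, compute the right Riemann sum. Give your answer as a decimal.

Δs = (8.5 − 4)/5 = 0.9.
Right endpoints: 4.9, 5.8, 6.7, 7.6, 8.5.
g(4.9) = -15.7, g(5.8) = -18.4, g(6.7) = -21.1, g(7.6) = -23.8, g(8.5) = -26.5.
Sum = Δs · [g(4.9) + g(5.8) + g(6.7) + g(7.6) + g(8.5)].
Sum = -94.95.

-94.95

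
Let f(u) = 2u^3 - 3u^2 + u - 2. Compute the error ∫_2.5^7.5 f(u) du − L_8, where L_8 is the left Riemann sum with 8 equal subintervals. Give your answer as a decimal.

Exact integral: ∫_2.5^7.5 f(u) du = 1171.25.
L_8 = 971.4453125.
Error = 1171.25 − 971.4453125 = 199.8046875.

199.8046875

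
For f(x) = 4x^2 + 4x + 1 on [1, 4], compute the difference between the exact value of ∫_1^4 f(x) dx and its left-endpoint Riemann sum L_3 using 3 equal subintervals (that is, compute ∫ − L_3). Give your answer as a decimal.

Exact integral: ∫_1^4 f(x) dx = 117.
L_3 = 83.
Error = 117 − 83 = 34.

34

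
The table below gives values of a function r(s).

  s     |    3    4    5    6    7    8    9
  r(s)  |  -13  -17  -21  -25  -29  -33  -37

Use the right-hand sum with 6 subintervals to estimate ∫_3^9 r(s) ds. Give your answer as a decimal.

-162

Δs = 1.
Sum = 1·[(-17) + (-21) + (-25) + (-29) + (-33) + (-37)] = -162.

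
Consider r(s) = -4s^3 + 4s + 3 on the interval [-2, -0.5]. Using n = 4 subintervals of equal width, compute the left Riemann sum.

18.24609375

Δs = (-0.5 − (-2))/4 = 0.375.
Left endpoints: -2, -1.625, -1.25, -0.875.
r(-2) = 27, r(-1.625) = 13.6640625, r(-1.25) = 5.8125, r(-0.875) = 2.1796875.
Sum = Δs · [r(-2) + r(-1.625) + r(-1.25) + r(-0.875)].
Sum = 18.24609375.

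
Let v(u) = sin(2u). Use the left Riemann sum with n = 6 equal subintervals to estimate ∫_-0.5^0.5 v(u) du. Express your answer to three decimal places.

Δu = (0.5 − (-0.5))/6 = 1/6.
Left endpoints: -0.5, -1/3, -1/6, 0, 1/6, 1/3.
v(-0.5) ≈ -0.841, v(-1/3) ≈ -0.618, v(-1/6) ≈ -0.327, v(0) ≈ 0.000, v(1/6) ≈ 0.327, v(1/3) ≈ 0.618.
Sum = Δu · [v(-0.5) + v(-1/3) + v(-1/6) + ...].
Sum ≈ -0.140.

-0.140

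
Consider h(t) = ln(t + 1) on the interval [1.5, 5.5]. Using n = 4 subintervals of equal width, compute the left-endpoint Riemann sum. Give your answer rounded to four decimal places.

5.3779

Δt = (5.5 − 1.5)/4 = 1.
Left endpoints: 1.5, 2.5, 3.5, 4.5.
h(1.5) ≈ 0.9163, h(2.5) ≈ 1.2528, h(3.5) ≈ 1.5041, h(4.5) ≈ 1.7047.
Sum = Δt · [h(1.5) + h(2.5) + h(3.5) + h(4.5)].
Sum ≈ 5.3779.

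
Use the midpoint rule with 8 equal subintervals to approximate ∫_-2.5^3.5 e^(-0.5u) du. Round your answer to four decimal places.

Δu = (3.5 − (-2.5))/8 = 0.75.
Midpoints: -2.125, -1.375, -0.625, 0.125, 0.875, 1.625, 2.375, 3.125.
f(-2.125) ≈ 2.8936, f(-1.375) ≈ 1.9887, f(-0.625) ≈ 1.3668, f(0.125) ≈ 0.9394, f(0.875) ≈ 0.6456, f(1.625) ≈ 0.4437, f(2.375) ≈ 0.3050, f(3.125) ≈ 0.2096.
Sum = Δu · [f(-2.125) + f(-1.375) + f(-0.625) + ...].
Sum ≈ 6.5944.

6.5944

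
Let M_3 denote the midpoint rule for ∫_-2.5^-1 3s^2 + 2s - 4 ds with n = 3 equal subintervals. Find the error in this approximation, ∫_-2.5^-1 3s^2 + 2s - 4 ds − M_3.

Exact integral: ∫_-2.5^-1 f(s) ds = 3.375.
M_3 = 3.28125.
Error = 3.375 − 3.28125 = 0.09375.

0.09375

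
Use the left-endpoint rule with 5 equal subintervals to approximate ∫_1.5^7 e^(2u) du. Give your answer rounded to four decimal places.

164839.9244

Δu = (7 − 1.5)/5 = 1.1.
Left endpoints: 1.5, 2.6, 3.7, 4.8, 5.9.
f(1.5) ≈ 20.0855, f(2.6) ≈ 181.2722, f(3.7) ≈ 1635.9844, f(4.8) ≈ 14764.7816, f(5.9) ≈ 133252.3529.
Sum = Δu · [f(1.5) + f(2.6) + f(3.7) + f(4.8) + f(5.9)].
Sum ≈ 164839.9244.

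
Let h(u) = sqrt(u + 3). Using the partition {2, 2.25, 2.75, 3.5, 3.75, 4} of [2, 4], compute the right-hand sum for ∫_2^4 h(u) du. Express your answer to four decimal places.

4.9949

Subinterval widths: 0.25, 0.5, 0.75, 0.25, 0.25.
Right endpoints: 2.25, 2.75, 3.5, 3.75, 4.
h(2.25) ≈ 2.2913, h(2.75) ≈ 2.3979, h(3.5) ≈ 2.5495, h(3.75) ≈ 2.5981, h(4) ≈ 2.6458.
Sum = Σ Δu_i · h(u_i).
Sum ≈ 4.9949.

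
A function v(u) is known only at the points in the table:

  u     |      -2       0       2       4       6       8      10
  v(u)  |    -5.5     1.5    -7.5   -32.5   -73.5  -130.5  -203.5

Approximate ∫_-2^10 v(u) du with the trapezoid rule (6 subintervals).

-694

Δu = 2.
T_6 = (2/2)·[(-5.5) + 2·1.5 + 2·(-7.5) + 2·(-32.5) + 2·(-73.5) + 2·(-130.5) + (-203.5)] = -694.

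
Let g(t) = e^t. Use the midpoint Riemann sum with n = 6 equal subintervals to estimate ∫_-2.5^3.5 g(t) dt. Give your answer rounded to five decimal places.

Δt = (3.5 − (-2.5))/6 = 1.
Midpoints: -2, -1, 0, 1, 2, 3.
g(-2) ≈ 0.13534, g(-1) ≈ 0.36788, g(0) ≈ 1.00000, g(1) ≈ 2.71828, g(2) ≈ 7.38906, g(3) ≈ 20.08554.
Sum = Δt · [g(-2) + g(-1) + g(0) + ...].
Sum ≈ 31.69609.

31.69609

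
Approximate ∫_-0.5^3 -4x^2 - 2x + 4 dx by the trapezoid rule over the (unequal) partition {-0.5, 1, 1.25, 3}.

-36.75

Subinterval widths: 1.5, 0.25, 1.75.
f(-0.5) = 4, f(1) = -2, f(1.25) = -4.75, f(3) = -38.
On each subinterval the trapezoid contributes (Δx_i/2)·[f(x_{i-1}) + f(x_i)].
Sum = -36.75.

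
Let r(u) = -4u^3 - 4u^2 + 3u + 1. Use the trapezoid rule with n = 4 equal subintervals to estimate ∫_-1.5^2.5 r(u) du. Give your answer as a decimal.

Δu = (2.5 − (-1.5))/4 = 1.
r(-1.5) = 1, r(-0.5) = -1, r(0.5) = 1, r(1.5) = -17, r(2.5) = -79.
T_4 = (Δu/2)·[r(u_0) + 2r(u_1) + 2r(u_2) + 2r(u_3) + r(u_4)].
Sum = -56.

-56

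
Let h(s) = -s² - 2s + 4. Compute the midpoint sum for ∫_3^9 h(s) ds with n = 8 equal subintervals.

Δs = (9 − 3)/8 = 0.75.
Midpoints: 3.375, 4.125, 4.875, 5.625, 6.375, 7.125, 7.875, 8.625.
h(3.375) = -14.140625, h(4.125) = -21.265625, h(4.875) = -29.515625, h(5.625) = -38.890625, h(6.375) = -49.390625, h(7.125) = -61.015625, h(7.875) = -73.765625, h(8.625) = -87.640625.
Sum = Δs · [h(3.375) + h(4.125) + h(4.875) + ...].
Sum = -281.71875.

-281.71875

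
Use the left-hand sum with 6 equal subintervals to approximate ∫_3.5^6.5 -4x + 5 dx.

-42

Δx = (6.5 − 3.5)/6 = 0.5.
Left endpoints: 3.5, 4, 4.5, 5, 5.5, 6.
f(3.5) = -9, f(4) = -11, f(4.5) = -13, f(5) = -15, f(5.5) = -17, f(6) = -19.
Sum = Δx · [f(3.5) + f(4) + f(4.5) + ...].
Sum = -42.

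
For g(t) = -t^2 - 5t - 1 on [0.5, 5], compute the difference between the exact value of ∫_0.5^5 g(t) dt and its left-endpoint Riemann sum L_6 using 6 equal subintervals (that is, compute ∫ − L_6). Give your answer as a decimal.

Exact integral: ∫_0.5^5 g(t) dt = -108.
L_6 = -90.703125.
Error = -108 − (-90.703125) = -17.296875.

-17.296875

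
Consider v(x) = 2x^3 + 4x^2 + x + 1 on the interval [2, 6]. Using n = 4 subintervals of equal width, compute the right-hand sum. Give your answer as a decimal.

1230

Δx = (6 − 2)/4 = 1.
Right endpoints: 3, 4, 5, 6.
v(3) = 94, v(4) = 197, v(5) = 356, v(6) = 583.
Sum = Δx · [v(3) + v(4) + v(5) + v(6)].
Sum = 1230.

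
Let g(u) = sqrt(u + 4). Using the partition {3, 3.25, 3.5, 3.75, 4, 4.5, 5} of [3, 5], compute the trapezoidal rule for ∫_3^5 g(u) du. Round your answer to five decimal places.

5.65289

Subinterval widths: 0.25, 0.25, 0.25, 0.25, 0.5, 0.5.
g(3) ≈ 2.64575, g(3.25) ≈ 2.69258, g(3.5) ≈ 2.73861, g(3.75) ≈ 2.78388, g(4) ≈ 2.82843, g(4.5) ≈ 2.91548, g(5) ≈ 3.00000.
On each subinterval the trapezoid contributes (Δu_i/2)·[g(u_{i-1}) + g(u_i)].
Sum ≈ 5.65289.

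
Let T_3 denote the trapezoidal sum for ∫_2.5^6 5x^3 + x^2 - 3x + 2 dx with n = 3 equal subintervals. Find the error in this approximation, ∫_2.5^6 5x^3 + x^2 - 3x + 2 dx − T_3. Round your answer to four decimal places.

Exact integral: ∫_2.5^6 f(x) dx ≈ 1600.338542.
T_3 ≈ 1651.748843.
Error ≈ 1600.338542 − 1651.748843 ≈ -51.4103.

-51.4103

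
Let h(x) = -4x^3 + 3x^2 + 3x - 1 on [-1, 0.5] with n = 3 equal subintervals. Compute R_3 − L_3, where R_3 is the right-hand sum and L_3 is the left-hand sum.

-1.125

R_3 = -0.75.
L_3 = 0.375.
R_3 − L_3 = -1.125.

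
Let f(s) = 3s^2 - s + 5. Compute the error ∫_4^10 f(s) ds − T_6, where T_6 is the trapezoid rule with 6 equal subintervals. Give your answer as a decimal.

Exact integral: ∫_4^10 f(s) ds = 924.
T_6 = 927.
Error = 924 − 927 = -3.

-3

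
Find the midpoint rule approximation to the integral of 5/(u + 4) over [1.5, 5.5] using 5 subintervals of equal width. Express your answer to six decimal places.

2.729803

Δu = (5.5 − 1.5)/5 = 0.8.
Midpoints: 1.9, 2.7, 3.5, 4.3, 5.1.
f(1.9) = 50/59, f(2.7) = 50/67, f(3.5) = 2/3, f(4.3) = 50/83, f(5.1) = 50/91.
Sum = Δu · [f(1.9) + f(2.7) + f(3.5) + f(4.3) + f(5.1)].
Sum ≈ 2.729803.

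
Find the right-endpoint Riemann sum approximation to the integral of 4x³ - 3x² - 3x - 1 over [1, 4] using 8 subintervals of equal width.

Δx = (4 − 1)/8 = 0.375.
Right endpoints: 1.375, 1.75, 2.125, 2.5, 2.875, 3.25, 3.625, 4.
f(1.375) = -0.3984375, f(1.75) = 6, f(2.125) = 17.4609375, f(2.5) = 35.25, f(2.875) = 60.6328125, f(3.25) = 94.875, f(3.625) = 139.2421875, f(4) = 195.
Sum = Δx · [f(1.375) + f(1.75) + f(2.125) + ...].
Sum = 205.5234375.

205.5234375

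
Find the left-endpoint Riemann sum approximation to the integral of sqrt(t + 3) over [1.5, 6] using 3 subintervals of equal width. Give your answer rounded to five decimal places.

10.96413

Δt = (6 − 1.5)/3 = 1.5.
Left endpoints: 1.5, 3, 4.5.
f(1.5) ≈ 2.12132, f(3) ≈ 2.44949, f(4.5) ≈ 2.73861.
Sum = Δt · [f(1.5) + f(3) + f(4.5)].
Sum ≈ 10.96413.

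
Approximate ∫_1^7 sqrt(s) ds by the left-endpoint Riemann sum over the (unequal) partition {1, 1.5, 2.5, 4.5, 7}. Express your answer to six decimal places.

10.190323

Subinterval widths: 0.5, 1, 2, 2.5.
Left endpoints: 1, 1.5, 2.5, 4.5.
f(1) ≈ 1.000000, f(1.5) ≈ 1.224745, f(2.5) ≈ 1.581139, f(4.5) ≈ 2.121320.
Sum = Σ Δs_i · f(s_i).
Sum ≈ 10.190323.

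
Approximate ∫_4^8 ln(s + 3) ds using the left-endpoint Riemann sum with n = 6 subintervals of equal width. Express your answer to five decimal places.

8.60289

Δs = (8 − 4)/6 = 2/3.
Left endpoints: 4, 14/3, 16/3, 6, 20/3, 22/3.
f(4) ≈ 1.94591, f(14/3) ≈ 2.03688, f(16/3) ≈ 2.12026, f(6) ≈ 2.19722, f(20/3) ≈ 2.26868, f(22/3) ≈ 2.33537.
Sum = Δs · [f(4) + f(14/3) + f(16/3) + ...].
Sum ≈ 8.60289.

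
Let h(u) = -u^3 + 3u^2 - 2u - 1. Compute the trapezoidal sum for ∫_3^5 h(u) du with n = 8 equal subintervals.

Δu = (5 − 3)/8 = 0.25.
h(3) = -7, h(3.25) = -10.140625, h(3.5) = -14.125, h(3.75) = -19.046875, h(4) = -25, h(4.25) = -32.078125, h(4.5) = -40.375, h(4.75) = -49.984375, h(5) = -61.
T_8 = (Δu/2)·[h(u_0) + 2h(u_1) + ... + 2h(u_{7}) + h(u_8)].
Sum = -56.1875.

-56.1875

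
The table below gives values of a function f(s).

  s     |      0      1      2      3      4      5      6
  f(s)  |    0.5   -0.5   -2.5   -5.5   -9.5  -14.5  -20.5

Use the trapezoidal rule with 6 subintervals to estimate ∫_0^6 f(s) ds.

-42.5

Δs = 1.
T_6 = (1/2)·[0.5 + 2·(-0.5) + 2·(-2.5) + 2·(-5.5) + 2·(-9.5) + 2·(-14.5) + (-20.5)] = -42.5.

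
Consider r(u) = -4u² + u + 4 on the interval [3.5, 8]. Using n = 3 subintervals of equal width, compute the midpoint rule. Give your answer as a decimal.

Δu = (8 − 3.5)/3 = 1.5.
Midpoints: 4.25, 5.75, 7.25.
r(4.25) = -64, r(5.75) = -122.5, r(7.25) = -199.
Sum = Δu · [r(4.25) + r(5.75) + r(7.25)].
Sum = -578.25.

-578.25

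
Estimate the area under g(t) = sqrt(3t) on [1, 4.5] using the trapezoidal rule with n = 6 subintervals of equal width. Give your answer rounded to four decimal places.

9.8551

Δt = (4.5 − 1)/6 = 7/12.
g(1) ≈ 1.7321, g(19/12) ≈ 2.1794, g(13/6) ≈ 2.5495, g(2.75) ≈ 2.8723, g(10/3) ≈ 3.1623, g(47/12) ≈ 3.4278, g(4.5) ≈ 3.6742.
T_6 = (Δt/2)·[g(t_0) + 2g(t_1) + ... + 2g(t_{5}) + g(t_6)].
Sum ≈ 9.8551.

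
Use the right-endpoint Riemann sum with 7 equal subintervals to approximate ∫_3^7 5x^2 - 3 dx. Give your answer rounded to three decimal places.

572.898

Δx = (7 − 3)/7 = 4/7.
Right endpoints: 25/7, 29/7, 33/7, 37/7, 41/7, 45/7, 7.
f(25/7) = 2978/49, f(29/7) = 4058/49, f(33/7) = 5298/49, f(37/7) = 6698/49, f(41/7) = 8258/49, f(45/7) = 9978/49, f(7) = 242.
Sum = Δx · [f(25/7) + f(29/7) + f(33/7) + ...].
Sum ≈ 572.898.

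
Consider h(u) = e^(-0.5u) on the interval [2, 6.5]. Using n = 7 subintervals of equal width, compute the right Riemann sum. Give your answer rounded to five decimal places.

Δu = (6.5 − 2)/7 = 9/14.
Right endpoints: 37/14, 23/7, 55/14, 32/7, 73/14, 41/7, 6.5.
h(37/14) ≈ 0.26675, h(23/7) ≈ 0.19343, h(55/14) ≈ 0.14026, h(32/7) ≈ 0.10170, h(73/14) ≈ 0.07374, h(41/7) ≈ 0.05347, h(6.5) ≈ 0.03877.
Sum = Δu · [h(37/14) + h(23/7) + h(55/14) + ...].
Sum ≈ 0.55808.

0.55808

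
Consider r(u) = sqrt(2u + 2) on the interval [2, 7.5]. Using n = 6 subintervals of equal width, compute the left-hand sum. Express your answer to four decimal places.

Δu = (7.5 − 2)/6 = 11/12.
Left endpoints: 2, 35/12, 23/6, 4.75, 17/3, 79/12.
r(2) ≈ 2.4495, r(35/12) ≈ 2.7988, r(23/6) ≈ 3.1091, r(4.75) ≈ 3.3912, r(17/3) ≈ 3.6515, r(79/12) ≈ 3.8944.
Sum = Δu · [r(2) + r(35/12) + r(23/6) + ...].
Sum ≈ 17.6866.

17.6866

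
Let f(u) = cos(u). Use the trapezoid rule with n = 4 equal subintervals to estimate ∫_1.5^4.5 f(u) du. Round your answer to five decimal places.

-1.88157

Δu = (4.5 − 1.5)/4 = 0.75.
f(1.5) ≈ 0.07074, f(2.25) ≈ -0.62817, f(3) ≈ -0.98999, f(3.75) ≈ -0.82056, f(4.5) ≈ -0.21080.
T_4 = (Δu/2)·[f(u_0) + 2f(u_1) + 2f(u_2) + 2f(u_3) + f(u_4)].
Sum ≈ -1.88157.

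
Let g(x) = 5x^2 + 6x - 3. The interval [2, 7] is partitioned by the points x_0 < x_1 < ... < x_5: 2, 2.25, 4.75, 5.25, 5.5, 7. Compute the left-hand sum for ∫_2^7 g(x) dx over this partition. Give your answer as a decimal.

479.390625

Subinterval widths: 0.25, 2.5, 0.5, 0.25, 1.5.
Left endpoints: 2, 2.25, 4.75, 5.25, 5.5.
g(2) = 29, g(2.25) = 35.8125, g(4.75) = 138.3125, g(5.25) = 166.3125, g(5.5) = 181.25.
Sum = Σ Δx_i · g(x_i).
Sum = 479.390625.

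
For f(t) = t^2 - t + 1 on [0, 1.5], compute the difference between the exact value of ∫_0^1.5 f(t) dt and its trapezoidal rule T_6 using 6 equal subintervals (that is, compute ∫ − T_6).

-0.015625

Exact integral: ∫_0^1.5 f(t) dt = 1.5.
T_6 = 1.515625.
Error = 1.5 − 1.515625 = -0.015625.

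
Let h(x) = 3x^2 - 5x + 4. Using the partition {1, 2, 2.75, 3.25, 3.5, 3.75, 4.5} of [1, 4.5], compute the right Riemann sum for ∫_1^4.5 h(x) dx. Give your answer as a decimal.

Subinterval widths: 1, 0.75, 0.5, 0.25, 0.25, 0.75.
Right endpoints: 2, 2.75, 3.25, 3.5, 3.75, 4.5.
h(2) = 6, h(2.75) = 12.9375, h(3.25) = 19.4375, h(3.5) = 23.25, h(3.75) = 27.4375, h(4.5) = 42.25.
Sum = Σ Δx_i · h(x_i).
Sum = 69.78125.

69.78125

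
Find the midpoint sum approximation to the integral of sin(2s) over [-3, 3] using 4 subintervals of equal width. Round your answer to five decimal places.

0.00000

Δs = (3 − (-3))/4 = 1.5.
Midpoints: -2.25, -0.75, 0.75, 2.25.
f(-2.25) ≈ 0.97753, f(-0.75) ≈ -0.99749, f(0.75) ≈ 0.99749, f(2.25) ≈ -0.97753.
Sum = Δs · [f(-2.25) + f(-0.75) + f(0.75) + f(2.25)].
Sum ≈ 0.00000.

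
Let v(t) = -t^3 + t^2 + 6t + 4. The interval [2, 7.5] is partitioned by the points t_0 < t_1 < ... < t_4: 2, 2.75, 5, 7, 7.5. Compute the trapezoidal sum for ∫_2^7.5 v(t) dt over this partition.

-514.0078125

Subinterval widths: 0.75, 2.25, 2, 0.5.
v(2) = 12, v(2.75) = 7.265625, v(5) = -66, v(7) = -248, v(7.5) = -316.625.
On each subinterval the trapezoid contributes (Δt_i/2)·[v(t_{i-1}) + v(t_i)].
Sum = -514.0078125.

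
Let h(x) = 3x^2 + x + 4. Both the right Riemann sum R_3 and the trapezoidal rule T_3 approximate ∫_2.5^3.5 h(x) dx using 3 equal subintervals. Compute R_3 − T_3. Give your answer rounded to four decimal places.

3.1667

R_3 ≈ 37.472222.
T_3 ≈ 34.305556.
R_3 − T_3 ≈ 3.1667.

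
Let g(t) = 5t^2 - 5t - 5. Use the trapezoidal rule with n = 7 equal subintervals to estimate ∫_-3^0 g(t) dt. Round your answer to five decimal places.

Δt = (0 − (-3))/7 = 3/7.
g(-3) = 55, g(-18/7) = 2005/49, g(-15/7) = 1405/49, g(-12/7) = 895/49, g(-9/7) = 475/49, g(-6/7) = 145/49, g(-3/7) = -95/49, g(0) = -5.
T_7 = (Δt/2)·[g(t_0) + 2g(t_1) + ... + 2g(t_{6}) + g(t_7)].
Sum ≈ 52.95918.

52.95918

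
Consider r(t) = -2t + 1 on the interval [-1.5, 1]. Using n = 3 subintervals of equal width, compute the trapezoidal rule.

Δt = (1 − (-1.5))/3 = 5/6.
r(-1.5) = 4, r(-2/3) = 7/3, r(1/6) = 2/3, r(1) = -1.
T_3 = (Δt/2)·[r(t_0) + 2r(t_1) + 2r(t_2) + r(t_3)].
Sum = 3.75.

3.75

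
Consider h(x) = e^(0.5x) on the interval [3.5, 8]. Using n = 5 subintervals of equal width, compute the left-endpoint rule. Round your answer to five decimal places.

77.35043

Δx = (8 − 3.5)/5 = 0.9.
Left endpoints: 3.5, 4.4, 5.3, 6.2, 7.1.
h(3.5) ≈ 5.75460, h(4.4) ≈ 9.02501, h(5.3) ≈ 14.15404, h(6.2) ≈ 22.19795, h(7.1) ≈ 34.81332.
Sum = Δx · [h(3.5) + h(4.4) + h(5.3) + h(6.2) + h(7.1)].
Sum ≈ 77.35043.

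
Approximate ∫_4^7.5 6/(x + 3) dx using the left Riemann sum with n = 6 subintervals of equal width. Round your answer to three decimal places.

Δx = (7.5 − 4)/6 = 7/12.
Left endpoints: 4, 55/12, 31/6, 5.75, 19/3, 83/12.
f(4) = 6/7, f(55/12) = 72/91, f(31/6) = 36/49, f(5.75) = 24/35, f(19/3) = 9/14, f(83/12) = 72/119.
Sum = Δx · [f(4) + f(55/12) + f(31/6) + ...].
Sum ≈ 2.518.

2.518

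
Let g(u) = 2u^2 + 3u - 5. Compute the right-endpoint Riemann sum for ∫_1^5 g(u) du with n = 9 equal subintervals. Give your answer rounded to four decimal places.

112.2634

Δu = (5 − 1)/9 = 4/9.
Right endpoints: 13/9, 17/9, 7/3, 25/9, 29/9, 11/3, 37/9, 41/9, 5.
g(13/9) = 284/81, g(17/9) = 632/81, g(7/3) = 116/9, g(25/9) = 1520/81, g(29/9) = 2060/81, g(11/3) = 296/9, g(37/9) = 3332/81, g(41/9) = 4064/81, g(5) = 60.
Sum = Δu · [g(13/9) + g(17/9) + g(7/3) + ...].
Sum ≈ 112.2634.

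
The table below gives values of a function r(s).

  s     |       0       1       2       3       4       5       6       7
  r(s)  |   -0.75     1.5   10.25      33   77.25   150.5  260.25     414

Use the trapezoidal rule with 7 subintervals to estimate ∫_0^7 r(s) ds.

Δs = 1.
T_7 = (1/2)·[(-0.75) + 2·1.5 + 2·10.25 + 2·33 + 2·77.25 + 2·150.5 + 2·260.25 + 414] = 739.375.

739.375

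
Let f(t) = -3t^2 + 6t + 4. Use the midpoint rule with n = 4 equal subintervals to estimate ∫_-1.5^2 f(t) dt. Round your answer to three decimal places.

8.545

Δt = (2 − (-1.5))/4 = 0.875.
Midpoints: -1.0625, -0.1875, 0.6875, 1.5625.
f(-1.0625) = -5.76171875, f(-0.1875) = 2.76953125, f(0.6875) = 6.70703125, f(1.5625) = 6.05078125.
Sum = Δt · [f(-1.0625) + f(-0.1875) + f(0.6875) + f(1.5625)].
Sum ≈ 8.545.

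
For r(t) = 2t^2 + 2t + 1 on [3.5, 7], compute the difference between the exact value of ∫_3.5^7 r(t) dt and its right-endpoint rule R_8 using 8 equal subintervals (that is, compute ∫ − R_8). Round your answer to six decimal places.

-17.832682

Exact integral: ∫_3.5^7 r(t) dt ≈ 240.33333333.
R_8 ≈ 258.16601562.
Error ≈ 240.33333333 − 258.16601562 ≈ -17.832682.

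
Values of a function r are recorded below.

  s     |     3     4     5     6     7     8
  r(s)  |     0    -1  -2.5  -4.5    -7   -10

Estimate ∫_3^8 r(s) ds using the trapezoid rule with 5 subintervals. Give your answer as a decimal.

-20

Δs = 1.
T_5 = (1/2)·[0 + 2·(-1) + 2·(-2.5) + 2·(-4.5) + 2·(-7) + (-10)] = -20.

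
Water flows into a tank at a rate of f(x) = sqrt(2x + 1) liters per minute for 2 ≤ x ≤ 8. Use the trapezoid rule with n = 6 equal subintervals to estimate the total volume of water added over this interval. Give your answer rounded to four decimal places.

19.6205

Δx = (8 − 2)/6 = 1.
f(2) ≈ 2.2361, f(3) ≈ 2.6458, f(4) ≈ 3.0000, f(5) ≈ 3.3166, f(6) ≈ 3.6056, f(7) ≈ 3.8730, f(8) ≈ 4.1231.
T_6 = (Δx/2)·[f(x_0) + 2f(x_1) + ... + 2f(x_{5}) + f(x_6)].
Sum ≈ 19.6205.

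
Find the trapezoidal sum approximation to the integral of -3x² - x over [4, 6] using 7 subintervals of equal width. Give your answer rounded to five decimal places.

-162.08163

Δx = (6 − 4)/7 = 2/7.
f(4) = -52, f(30/7) = -2910/49, f(32/7) = -3296/49, f(34/7) = -3706/49, f(36/7) = -4140/49, f(38/7) = -4598/49, f(40/7) = -5080/49, f(6) = -114.
T_7 = (Δx/2)·[f(x_0) + 2f(x_1) + ... + 2f(x_{6}) + f(x_7)].
Sum ≈ -162.08163.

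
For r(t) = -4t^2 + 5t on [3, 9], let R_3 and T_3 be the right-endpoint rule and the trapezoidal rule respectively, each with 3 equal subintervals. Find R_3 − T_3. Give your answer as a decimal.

R_3 = -1030.
T_3 = -772.
R_3 − T_3 = -258.

-258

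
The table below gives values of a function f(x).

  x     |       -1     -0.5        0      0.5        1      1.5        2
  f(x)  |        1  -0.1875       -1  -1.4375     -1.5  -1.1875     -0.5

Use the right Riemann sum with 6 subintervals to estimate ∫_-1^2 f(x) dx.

-2.90625

Δx = 0.5.
Sum = 0.5·[(-0.1875) + (-1) + (-1.4375) + (-1.5) + (-1.1875) + (-0.5)] = -2.90625.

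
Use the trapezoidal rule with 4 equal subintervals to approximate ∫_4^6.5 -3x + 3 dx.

Δx = (6.5 − 4)/4 = 0.625.
f(4) = -9, f(4.625) = -10.875, f(5.25) = -12.75, f(5.875) = -14.625, f(6.5) = -16.5.
T_4 = (Δx/2)·[f(x_0) + 2f(x_1) + 2f(x_2) + 2f(x_3) + f(x_4)].
Sum = -31.875.

-31.875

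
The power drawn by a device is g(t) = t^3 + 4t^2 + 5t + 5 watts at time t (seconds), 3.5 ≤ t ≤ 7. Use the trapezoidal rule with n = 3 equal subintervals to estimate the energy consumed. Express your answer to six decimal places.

Δt = (7 − 3.5)/3 = 7/6.
g(3.5) = 114.375, g(14/3) = 5861/27, g(35/6) = 79655/216, g(7) = 579.
T_3 = (Δt/2)·[g(t_0) + 2g(t_1) + 2g(t_2) + g(t_3)].
Sum ≈ 1087.957176.

1087.957176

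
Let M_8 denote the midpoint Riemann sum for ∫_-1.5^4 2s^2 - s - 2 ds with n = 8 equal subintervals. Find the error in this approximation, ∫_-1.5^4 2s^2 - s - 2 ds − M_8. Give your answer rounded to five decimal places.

Exact integral: ∫_-1.5^4 f(s) ds ≈ 27.0416667.
M_8 ≈ 26.6083984.
Error ≈ 27.0416667 − 26.6083984 ≈ 0.43327.

0.43327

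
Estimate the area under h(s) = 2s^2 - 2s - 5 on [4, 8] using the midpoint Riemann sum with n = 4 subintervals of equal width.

230

Δs = (8 − 4)/4 = 1.
Midpoints: 4.5, 5.5, 6.5, 7.5.
h(4.5) = 26.5, h(5.5) = 44.5, h(6.5) = 66.5, h(7.5) = 92.5.
Sum = Δs · [h(4.5) + h(5.5) + h(6.5) + h(7.5)].
Sum = 230.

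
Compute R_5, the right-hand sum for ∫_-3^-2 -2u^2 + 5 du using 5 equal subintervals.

Δu = (-2 − (-3))/5 = 0.2.
Right endpoints: -2.8, -2.6, -2.4, -2.2, -2.
f(-2.8) = -10.68, f(-2.6) = -8.52, f(-2.4) = -6.52, f(-2.2) = -4.68, f(-2) = -3.
Sum = Δu · [f(-2.8) + f(-2.6) + f(-2.4) + f(-2.2) + f(-2)].
Sum = -6.68.

-6.68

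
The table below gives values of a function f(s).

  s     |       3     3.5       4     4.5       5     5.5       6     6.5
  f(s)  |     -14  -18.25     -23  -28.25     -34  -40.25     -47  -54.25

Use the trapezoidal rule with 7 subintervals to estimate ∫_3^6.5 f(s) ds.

Δs = 0.5.
T_7 = (0.5/2)·[(-14) + 2·(-18.25) + 2·(-23) + 2·(-28.25) + 2·(-34) + 2·(-40.25) + 2·(-47) + (-54.25)] = -112.4375.

-112.4375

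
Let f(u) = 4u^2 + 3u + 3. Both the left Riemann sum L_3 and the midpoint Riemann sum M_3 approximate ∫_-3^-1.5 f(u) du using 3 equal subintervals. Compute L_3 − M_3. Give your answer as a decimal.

L_3 = 31.75.
M_3 = 25.75.
L_3 − M_3 = 6.

6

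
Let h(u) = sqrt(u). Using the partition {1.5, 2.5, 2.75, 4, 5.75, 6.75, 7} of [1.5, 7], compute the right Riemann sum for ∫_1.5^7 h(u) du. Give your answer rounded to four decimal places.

11.9516

Subinterval widths: 1, 0.25, 1.25, 1.75, 1, 0.25.
Right endpoints: 2.5, 2.75, 4, 5.75, 6.75, 7.
h(2.5) ≈ 1.5811, h(2.75) ≈ 1.6583, h(4) ≈ 2.0000, h(5.75) ≈ 2.3979, h(6.75) ≈ 2.5981, h(7) ≈ 2.6458.
Sum = Σ Δu_i · h(u_i).
Sum ≈ 11.9516.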